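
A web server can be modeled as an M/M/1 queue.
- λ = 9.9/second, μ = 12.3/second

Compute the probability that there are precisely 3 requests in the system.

ρ = λ/μ = 9.9/12.3 = 0.8049
P(n) = (1-ρ)ρⁿ
P(3) = (1-0.8049) × 0.8049^3
P(3) = 0.1951 × 0.5215
P(3) = 0.1017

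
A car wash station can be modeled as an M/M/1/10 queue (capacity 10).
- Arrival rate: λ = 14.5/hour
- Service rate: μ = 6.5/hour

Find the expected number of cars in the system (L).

ρ = λ/μ = 14.5/6.5 = 2.2308
P₀ = (1-ρ)/(1-ρ^(K+1)) = (1-2.2308)/(1-2.2308^11) = -1.2308/-6807.7438 = 0.0001808
P_K = P₀×ρ^K = 0.0001808 × 2.2308^10 = 0.0001808 × 3052.1534 = 0.5518
L = ρ[1 - (K+1)ρ^K + Kρ^(K+1)] / [(1-ρ)(1-ρ^(K+1))]
L = 2.2308 × (1 - 11×3052.1534 + 10×6808.7438) / ((1 - 2.2308) × (1 - 6808.7438)) = 9.1891 cars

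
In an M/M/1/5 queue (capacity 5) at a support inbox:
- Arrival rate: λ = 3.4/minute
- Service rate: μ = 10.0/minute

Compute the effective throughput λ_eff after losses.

ρ = λ/μ = 3.4/10.0 = 0.3400
P₀ = (1-ρ)/(1-ρ^(K+1)) = (1-0.3400)/(1-0.3400^6) = 0.6600/0.9985 = 0.6610
P_K = P₀×ρ^K = 0.66102 × 0.3400^5 = 0.66102 × 0.0045435 = 0.003003
λ_eff = λ(1-P_K) = 3.4 × (1 - 0.003003) = 3.4 × 0.9970 = 3.3898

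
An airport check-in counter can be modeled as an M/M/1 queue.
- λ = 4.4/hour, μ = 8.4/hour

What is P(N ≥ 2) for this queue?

ρ = λ/μ = 4.4/8.4 = 0.5238
P(N ≥ n) = ρⁿ
P(N ≥ 2) = 0.5238^2
P(N ≥ 2) = 0.2744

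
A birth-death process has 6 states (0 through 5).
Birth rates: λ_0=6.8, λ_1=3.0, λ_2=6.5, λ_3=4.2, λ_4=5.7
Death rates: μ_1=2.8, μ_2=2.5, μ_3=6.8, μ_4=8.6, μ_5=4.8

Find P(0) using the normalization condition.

Ratios P(n)/P(0) = (λ₀···λₙ₋₁)/(μ₁···μₙ):
P(1)/P(0) = (6.8)/(2.8) = 2.42857
P(2)/P(0) = (6.8×3.0)/(2.8×2.5) = 2.91429
P(3)/P(0) = (6.8×3.0×6.5)/(2.8×2.5×6.8) = 2.78571
P(4)/P(0) = (6.8×3.0×6.5×4.2)/(2.8×2.5×6.8×8.6) = 1.36047
P(5)/P(0) = (6.8×3.0×6.5×4.2×5.7)/(2.8×2.5×6.8×8.6×4.8) = 1.61555

Normalization: ∑ P(n) = 1
P(0) × (1.00000 + 2.42857 + 2.91429 + 2.78571 + 1.36047 + 1.61555) = 1
P(0) × 12.1046 = 1
P(0) = 1/12.1046 = 0.08261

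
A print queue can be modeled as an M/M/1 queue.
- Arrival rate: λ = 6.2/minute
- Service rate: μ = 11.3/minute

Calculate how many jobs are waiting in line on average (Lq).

ρ = λ/μ = 6.2/11.3 = 0.5487
For M/M/1: Lq = λ²/(μ(μ-λ))
Lq = 38.44/(11.3 × 5.10)
Lq = 0.6670 jobs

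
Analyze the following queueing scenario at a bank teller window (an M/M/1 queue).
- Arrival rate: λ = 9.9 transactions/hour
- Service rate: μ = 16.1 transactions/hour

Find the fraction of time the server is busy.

Server utilization: ρ = λ/μ
ρ = 9.9/16.1 = 0.6149
The server is busy 61.49% of the time.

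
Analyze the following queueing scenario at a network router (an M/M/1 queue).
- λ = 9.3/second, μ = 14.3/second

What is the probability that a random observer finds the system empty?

ρ = λ/μ = 9.3/14.3 = 0.6503
P(0) = 1 - ρ = 1 - 0.6503 = 0.3497
The server is idle 34.97% of the time.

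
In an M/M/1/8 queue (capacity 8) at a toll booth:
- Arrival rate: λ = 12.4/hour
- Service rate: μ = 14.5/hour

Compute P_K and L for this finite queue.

ρ = λ/μ = 12.4/14.5 = 0.85517
P₀ = (1-ρ)/(1-ρ^(K+1)) = (1-0.85517)/(1-0.85517^9) = 0.1448/0.7554 = 0.1917
P_K = P₀×ρ^K = 0.19173 × 0.85517^8 = 0.19173 × 0.28604 = 0.05484
Blocking probability P_8 = 0.05484 (5.48%)
L = ρ[1 - (K+1)ρ^K + Kρ^(K+1)] / [(1-ρ)(1-ρ^(K+1))]
L = 0.85517 × (1 - 9×0.286035 + 8×0.244609) / ((1 - 0.85517) × (1 - 0.244609)) = 2.9903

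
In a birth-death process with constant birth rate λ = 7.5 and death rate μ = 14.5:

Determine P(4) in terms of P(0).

For constant rates: P(n)/P(0) = (λ/μ)^n
P(4)/P(0) = (7.5/14.5)^4 = 0.51724^4 = 0.07158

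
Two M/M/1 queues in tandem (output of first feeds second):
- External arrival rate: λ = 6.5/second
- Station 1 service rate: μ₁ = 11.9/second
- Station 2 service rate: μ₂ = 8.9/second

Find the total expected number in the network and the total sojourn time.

By Jackson's theorem, each station behaves as independent M/M/1.
Station 1: ρ₁ = 6.5/11.9 = 0.5462, L₁ = ρ₁/(1-ρ₁) = λ/(μ₁-λ) = 6.5/5.40 = 1.203704
Station 2: ρ₂ = 6.5/8.9 = 0.7303, L₂ = ρ₂/(1-ρ₂) = λ/(μ₂-λ) = 6.5/2.40 = 2.708333
Total: L = L₁ + L₂ = 1.203704 + 2.708333 = 3.91204
W = L/λ = 3.91204/6.5 = 0.6019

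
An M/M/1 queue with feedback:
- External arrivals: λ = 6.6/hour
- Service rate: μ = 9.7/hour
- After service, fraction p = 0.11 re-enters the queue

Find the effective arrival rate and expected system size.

Effective arrival rate: λ_eff = λ/(1-p) = 6.6/(1-0.11) = 6.6/0.89 = 7.41573
ρ = λ_eff/μ = 7.41573/9.7 = 0.764508
L = ρ/(1-ρ) = 0.764508/(1-0.764508) = 3.2464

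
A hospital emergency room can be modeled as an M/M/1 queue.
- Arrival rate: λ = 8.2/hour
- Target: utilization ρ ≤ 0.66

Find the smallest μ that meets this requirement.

ρ = λ/μ, so μ = λ/ρ
μ ≥ 8.2/0.66 = 12.4242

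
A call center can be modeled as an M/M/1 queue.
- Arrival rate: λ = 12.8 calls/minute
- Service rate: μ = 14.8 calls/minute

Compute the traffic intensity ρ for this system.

Server utilization: ρ = λ/μ
ρ = 12.8/14.8 = 0.8649
The server is busy 86.49% of the time.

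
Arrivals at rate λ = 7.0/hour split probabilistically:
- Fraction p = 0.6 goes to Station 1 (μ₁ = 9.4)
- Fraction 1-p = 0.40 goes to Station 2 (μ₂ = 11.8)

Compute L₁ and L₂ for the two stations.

Effective rates: λ₁ = 7.0×0.6 = 4.2, λ₂ = 7.0×0.40 = 2.8
Station 1: ρ₁ = 4.2/9.4 = 0.4468, L₁ = ρ₁/(1-ρ₁) = 0.4468/(1-0.4468) = 0.8077
Station 2: ρ₂ = 2.8/11.8 = 0.2373, L₂ = ρ₂/(1-ρ₂) = 0.2373/(1-0.2373) = 0.3111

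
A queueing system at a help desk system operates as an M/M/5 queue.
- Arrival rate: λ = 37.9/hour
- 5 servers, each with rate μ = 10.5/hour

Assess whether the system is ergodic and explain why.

Stability requires ρ = λ/(cμ) < 1
ρ = 37.9/(5 × 10.5) = 37.9/52.50 = 0.7219
Since 0.7219 < 1, the system is STABLE.
The servers are busy 72.19% of the time.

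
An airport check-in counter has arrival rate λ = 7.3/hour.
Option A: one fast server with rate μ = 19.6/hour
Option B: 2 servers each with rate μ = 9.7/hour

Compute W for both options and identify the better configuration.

Option A: single server μ = 19.6 (M/M/1)
  ρ_A = 7.3/19.6 = 0.3724
  W_A = 1/(μ-λ) = 1/(19.6-7.3) = 1/12.30 = 0.08130

Option B: 2 servers μ = 9.7 (M/M/2)
  ρ_B = λ/(cμ) = 7.3/(2×9.7) = 0.3763
  Offered load a = λ/μ = cρ = 7.3/9.7 = 0.7526
  P₀ = [ Σₙ₌₀^1 aⁿ/n! + a^2/(2!(1-ρ)) ]⁻¹
  Σ = a^0/0! + a^1/1! = 1.0000 + 0.7526 = 1.7526
  a^2/(2!(1-ρ)) = 0.56637/(2 × 0.62371) = 0.4540
  P₀ = 1/(1.7526 + 0.4540) = 0.4532
  Lq = P₀·a^2·ρ / (2!(1-ρ)²) = 0.45318 × 0.56637 × 0.37629 / (2 × 0.38902) = 0.1241
  Wq_B = Lq/λ = 0.12414/7.3 = 0.01701
  W_B = Wq_B + 1/μ = 0.01701 + 0.1031 = 0.1201

Since W_A = 0.08130 < W_B = 0.1201, Option A (single fast server) has the shorter time in system.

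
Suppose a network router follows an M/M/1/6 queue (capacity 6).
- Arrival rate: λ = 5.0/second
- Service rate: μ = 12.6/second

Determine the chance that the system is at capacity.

ρ = λ/μ = 5.0/12.6 = 0.39683
P₀ = (1-ρ)/(1-ρ^(K+1)) = (1-0.39683)/(1-0.39683^7) = 0.6032/0.9985 = 0.6041
P_K = P₀×ρ^K = 0.6041 × 0.39683^6 = 0.6041 × 0.003905 = 0.002359
Blocking probability = 0.24%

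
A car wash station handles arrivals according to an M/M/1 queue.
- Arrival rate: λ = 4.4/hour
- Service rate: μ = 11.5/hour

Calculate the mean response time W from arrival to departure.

First, compute utilization: ρ = λ/μ = 4.4/11.5 = 0.3826
For M/M/1: W = 1/(μ-λ)
W = 1/(11.5-4.4) = 1/7.10
W = 0.1408 hours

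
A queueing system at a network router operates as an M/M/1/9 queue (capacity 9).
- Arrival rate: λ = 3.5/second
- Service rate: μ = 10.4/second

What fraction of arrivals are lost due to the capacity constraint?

ρ = λ/μ = 3.5/10.4 = 0.33654
P₀ = (1-ρ)/(1-ρ^(K+1)) = (1-0.33654)/(1-0.33654^10) = 0.6635/1.0000 = 0.6635
P_K = P₀×ρ^K = 0.6635 × 0.33654^9 = 0.6635 × 0.00005538 = 0.00003674
Blocking probability = 0.003674%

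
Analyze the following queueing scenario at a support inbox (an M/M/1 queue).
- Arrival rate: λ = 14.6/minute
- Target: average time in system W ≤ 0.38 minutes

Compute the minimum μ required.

For M/M/1: W = 1/(μ-λ)
Need W ≤ 0.38, so 1/(μ-λ) ≤ 0.38
μ - λ ≥ 1/0.38 = 2.6316
μ ≥ 14.6 + 2.6316 = 17.2316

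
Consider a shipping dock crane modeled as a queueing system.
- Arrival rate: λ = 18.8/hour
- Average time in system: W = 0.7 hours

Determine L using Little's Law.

Little's Law: L = λW
L = 18.8 × 0.7 = 13.1600 containers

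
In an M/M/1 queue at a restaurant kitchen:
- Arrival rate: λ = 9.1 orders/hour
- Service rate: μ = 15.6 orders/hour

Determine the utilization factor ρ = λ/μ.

Server utilization: ρ = λ/μ
ρ = 9.1/15.6 = 0.5833
The server is busy 58.33% of the time.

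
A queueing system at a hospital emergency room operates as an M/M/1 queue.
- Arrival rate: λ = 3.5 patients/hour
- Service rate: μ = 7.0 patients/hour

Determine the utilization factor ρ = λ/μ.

Server utilization: ρ = λ/μ
ρ = 3.5/7.0 = 0.5000
The server is busy 50.00% of the time.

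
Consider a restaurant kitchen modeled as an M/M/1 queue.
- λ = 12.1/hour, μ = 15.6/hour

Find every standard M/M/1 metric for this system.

Step 1: ρ = λ/μ = 12.1/15.6 = 0.7756
Step 2: L = λ/(μ-λ) = 12.1/3.50 = 3.4571
Step 3: Lq = λ²/(μ(μ-λ)) = 146.41/(15.6×3.50) = 2.6815
Step 4: W = 1/(μ-λ) = 1/3.50 = 0.28571
Step 5: Wq = λ/(μ(μ-λ)) = 12.1/(15.6×3.50) = 0.2216
Step 6: P(0) = 1-ρ = 0.2244
Verify: L = λW = 12.1×0.28571 = 3.4571 ✔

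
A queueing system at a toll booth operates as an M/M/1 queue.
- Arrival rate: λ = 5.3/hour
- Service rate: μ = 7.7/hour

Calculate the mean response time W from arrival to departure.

First, compute utilization: ρ = λ/μ = 5.3/7.7 = 0.6883
For M/M/1: W = 1/(μ-λ)
W = 1/(7.7-5.3) = 1/2.40
W = 0.4167 hours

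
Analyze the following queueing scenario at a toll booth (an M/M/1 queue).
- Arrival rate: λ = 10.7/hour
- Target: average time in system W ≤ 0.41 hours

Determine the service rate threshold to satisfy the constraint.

For M/M/1: W = 1/(μ-λ)
Need W ≤ 0.41, so 1/(μ-λ) ≤ 0.41
μ - λ ≥ 1/0.41 = 2.4390
μ ≥ 10.7 + 2.4390 = 13.1390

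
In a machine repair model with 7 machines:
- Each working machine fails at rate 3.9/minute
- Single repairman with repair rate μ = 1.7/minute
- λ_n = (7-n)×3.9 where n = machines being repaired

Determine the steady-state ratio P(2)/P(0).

P(2)/P(0) = ∏_{i=0}^{2-1} λ_i/μ_{i+1}
= (7-0)×3.9/1.7 × (7-1)×3.9/1.7
= 221.0450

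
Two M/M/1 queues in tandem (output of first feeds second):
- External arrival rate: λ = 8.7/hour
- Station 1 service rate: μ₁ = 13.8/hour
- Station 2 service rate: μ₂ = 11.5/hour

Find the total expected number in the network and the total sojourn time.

By Jackson's theorem, each station behaves as independent M/M/1.
Station 1: ρ₁ = 8.7/13.8 = 0.6304, L₁ = ρ₁/(1-ρ₁) = λ/(μ₁-λ) = 8.7/5.10 = 1.7059
Station 2: ρ₂ = 8.7/11.5 = 0.7565, L₂ = ρ₂/(1-ρ₂) = λ/(μ₂-λ) = 8.7/2.80 = 3.1071
Total: L = L₁ + L₂ = 1.7059 + 3.1071 = 4.8130
W = L/λ = 4.8130/8.7 = 0.5532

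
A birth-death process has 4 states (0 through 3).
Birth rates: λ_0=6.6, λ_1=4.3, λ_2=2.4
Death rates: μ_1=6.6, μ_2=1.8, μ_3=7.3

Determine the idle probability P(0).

Ratios P(n)/P(0) = (λ₀···λₙ₋₁)/(μ₁···μₙ):
P(1)/P(0) = (6.6)/(6.6) = 1.0000
P(2)/P(0) = (6.6×4.3)/(6.6×1.8) = 2.3889
P(3)/P(0) = (6.6×4.3×2.4)/(6.6×1.8×7.3) = 0.7854

Normalization: ∑ P(n) = 1
P(0) × (1.0000 + 1.0000 + 2.3889 + 0.7854) = 1
P(0) × 5.1743 = 1
P(0) = 1/5.1743 = 0.1933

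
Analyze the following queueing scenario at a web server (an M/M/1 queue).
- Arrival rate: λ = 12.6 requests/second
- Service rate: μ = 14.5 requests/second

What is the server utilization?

Server utilization: ρ = λ/μ
ρ = 12.6/14.5 = 0.8690
The server is busy 86.90% of the time.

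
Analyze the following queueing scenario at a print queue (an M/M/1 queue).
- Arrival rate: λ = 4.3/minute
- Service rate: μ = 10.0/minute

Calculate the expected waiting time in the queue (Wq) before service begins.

First, compute utilization: ρ = λ/μ = 4.3/10.0 = 0.4300
For M/M/1: Wq = λ/(μ(μ-λ))
Wq = 4.3/(10.0 × (10.0-4.3))
Wq = 4.3/(10.0 × 5.70)
Wq = 0.07544 minutes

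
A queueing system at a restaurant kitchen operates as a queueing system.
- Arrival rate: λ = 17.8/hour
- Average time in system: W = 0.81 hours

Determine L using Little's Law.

Little's Law: L = λW
L = 17.8 × 0.81 = 14.4180 orders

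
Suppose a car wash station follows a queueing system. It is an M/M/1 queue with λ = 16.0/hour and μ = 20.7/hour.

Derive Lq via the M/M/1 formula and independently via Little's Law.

Method 1 (direct): Lq = λ²/(μ(μ-λ)) = 256.00/(20.7 × 4.70) = 2.6313

Method 2 (Little's Law):
W = 1/(μ-λ) = 1/4.70 = 0.212766
Wq = W - 1/μ = 0.212766 - 0.0483092 = 0.164457
Lq = λWq = 16.0 × 0.164457 = 2.6313 ✔ (matches Method 1)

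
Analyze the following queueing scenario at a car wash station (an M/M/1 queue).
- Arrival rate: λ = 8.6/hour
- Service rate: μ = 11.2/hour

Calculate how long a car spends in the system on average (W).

First, compute utilization: ρ = λ/μ = 8.6/11.2 = 0.7679
For M/M/1: W = 1/(μ-λ)
W = 1/(11.2-8.6) = 1/2.60
W = 0.3846 hours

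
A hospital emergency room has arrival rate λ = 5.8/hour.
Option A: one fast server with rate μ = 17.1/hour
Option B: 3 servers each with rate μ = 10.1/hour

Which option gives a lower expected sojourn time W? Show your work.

Option A: single server μ = 17.1 (M/M/1)
  ρ_A = 5.8/17.1 = 0.3392
  W_A = 1/(μ-λ) = 1/(17.1-5.8) = 1/11.30 = 0.08850

Option B: 3 servers μ = 10.1 (M/M/3)
  ρ_B = λ/(cμ) = 5.8/(3×10.1) = 0.1914
  Offered load a = λ/μ = cρ = 5.8/10.1 = 0.5743
  P₀ = [ Σₙ₌₀^2 aⁿ/n! + a^3/(3!(1-ρ)) ]⁻¹
  Σ = a^0/0! + a^1/1! + a^2/2! = 1.0000 + 0.57426 + 0.16489 = 1.7391
  a^3/(3!(1-ρ)) = 0.18937/(6 × 0.80858) = 0.03903
  P₀ = 1/(1.7391 + 0.03903) = 0.5624
  Lq = P₀·a^3·ρ / (3!(1-ρ)²) = 0.5624 × 0.1894 × 0.1914 / (6 × 0.6538) = 0.005197
  Wq_B = Lq/λ = 0.005197/5.8 = 0.0008960
  W_B = Wq_B + 1/μ = 0.0008960 + 0.09901 = 0.09991

Since W_A = 0.08850 < W_B = 0.09991, Option A (single fast server) has the shorter time in system.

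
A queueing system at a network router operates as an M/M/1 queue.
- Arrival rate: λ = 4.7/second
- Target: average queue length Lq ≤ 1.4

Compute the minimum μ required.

For M/M/1: Lq = λ²/(μ(μ-λ))
Need Lq ≤ 1.4, i.e. μ(μ-λ) ≥ λ²/1.4
μ² - 4.7μ - 22.09/1.4 ≥ 0  →  μ² - 4.7μ - 15.77857 ≥ 0
Quadratic formula (positive root): μ = [λ + √(λ² + 4×15.77857)]/2
Discriminant: 22.09 + 4×15.77857 = 85.2043, √85.2043 = 9.2306
μ ≥ (4.7 + 9.2306)/2 = 6.9653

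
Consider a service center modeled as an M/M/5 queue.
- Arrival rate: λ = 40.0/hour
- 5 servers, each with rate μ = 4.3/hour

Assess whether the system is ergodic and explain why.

Stability requires ρ = λ/(cμ) < 1
ρ = 40.0/(5 × 4.3) = 40.0/21.50 = 1.8605
Since 1.8605 ≥ 1, the system is UNSTABLE.
Need c > λ/μ = 40.0/4.3 = 9.30.
Minimum servers needed: c = 10.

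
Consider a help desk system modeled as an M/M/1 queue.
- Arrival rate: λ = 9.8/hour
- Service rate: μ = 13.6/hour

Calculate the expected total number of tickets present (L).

ρ = λ/μ = 9.8/13.6 = 0.7206
For M/M/1: L = λ/(μ-λ)
L = 9.8/(13.6-9.8) = 9.8/3.80
L = 2.5789 tickets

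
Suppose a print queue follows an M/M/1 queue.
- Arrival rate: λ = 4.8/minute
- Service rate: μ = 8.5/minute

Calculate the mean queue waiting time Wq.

First, compute utilization: ρ = λ/μ = 4.8/8.5 = 0.5647
For M/M/1: Wq = λ/(μ(μ-λ))
Wq = 4.8/(8.5 × (8.5-4.8))
Wq = 4.8/(8.5 × 3.70)
Wq = 0.1526 minutes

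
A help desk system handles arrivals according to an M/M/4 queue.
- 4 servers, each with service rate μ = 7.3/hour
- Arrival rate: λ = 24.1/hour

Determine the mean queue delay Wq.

Traffic intensity: ρ = λ/(cμ) = 24.1/(4×7.3) = 0.8253
Since ρ = 0.8253 < 1, system is stable.
Offered load a = λ/μ = cρ = 24.1/7.3 = 3.3014
P₀ = [ Σₙ₌₀^3 aⁿ/n! + a^4/(4!(1-ρ)) ]⁻¹
Σ = a^0/0! + a^1/1! + a^2/2! + a^3/3! = 1.0000 + 3.3014 + 5.4495 + 5.9970 = 15.7479
a^4/(4!(1-ρ)) = 118.7891/(24 × 0.1746575) = 28.3386
P₀ = 1/(15.7479 + 28.3386) = 0.02268
Lq = P₀·a^4·ρ / (4!(1-ρ)²) = 0.0226827 × 118.7891 × 0.825342 / (24 × 0.0305053) = 3.0375
Wq = Lq/λ = 3.0375/24.1 = 0.1260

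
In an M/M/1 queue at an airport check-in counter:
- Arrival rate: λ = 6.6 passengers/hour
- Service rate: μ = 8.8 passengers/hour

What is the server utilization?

Server utilization: ρ = λ/μ
ρ = 6.6/8.8 = 0.7500
The server is busy 75.00% of the time.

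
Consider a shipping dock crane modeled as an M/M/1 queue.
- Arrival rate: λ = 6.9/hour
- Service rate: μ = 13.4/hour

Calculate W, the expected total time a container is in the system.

First, compute utilization: ρ = λ/μ = 6.9/13.4 = 0.5149
For M/M/1: W = 1/(μ-λ)
W = 1/(13.4-6.9) = 1/6.50
W = 0.1538 hours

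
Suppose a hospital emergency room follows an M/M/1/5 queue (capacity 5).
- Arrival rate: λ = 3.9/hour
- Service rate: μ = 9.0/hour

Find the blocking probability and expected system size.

ρ = λ/μ = 3.9/9.0 = 0.43333
P₀ = (1-ρ)/(1-ρ^(K+1)) = (1-0.43333)/(1-0.43333^6) = 0.56667/0.99338 = 0.5704
P_K = P₀×ρ^K = 0.5704 × 0.43333^5 = 0.5704 × 0.01528 = 0.008716
Blocking probability P_5 = 0.008716 (0.87%)
L = ρ[1 - (K+1)ρ^K + Kρ^(K+1)] / [(1-ρ)(1-ρ^(K+1))]
L = 0.43333 × (1 - 6×0.01528 + 5×0.006621) / ((1 - 0.43333) × (1 - 0.006621)) = 0.7247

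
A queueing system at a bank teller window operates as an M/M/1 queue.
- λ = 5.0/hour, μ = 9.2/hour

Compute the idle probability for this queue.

ρ = λ/μ = 5.0/9.2 = 0.5435
P(0) = 1 - ρ = 1 - 0.5435 = 0.4565
The server is idle 45.65% of the time.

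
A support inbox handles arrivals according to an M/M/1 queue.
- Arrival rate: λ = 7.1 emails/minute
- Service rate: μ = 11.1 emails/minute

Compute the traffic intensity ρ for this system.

Server utilization: ρ = λ/μ
ρ = 7.1/11.1 = 0.6396
The server is busy 63.96% of the time.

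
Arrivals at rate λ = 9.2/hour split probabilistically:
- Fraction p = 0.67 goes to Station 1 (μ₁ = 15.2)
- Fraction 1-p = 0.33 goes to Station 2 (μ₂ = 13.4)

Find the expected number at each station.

Effective rates: λ₁ = 9.2×0.67 = 6.164, λ₂ = 9.2×0.33 = 3.036
Station 1: ρ₁ = 6.164/15.2 = 0.40553, L₁ = ρ₁/(1-ρ₁) = 0.40553/(1-0.40553) = 0.6822
Station 2: ρ₂ = 3.036/13.4 = 0.22657, L₂ = ρ₂/(1-ρ₂) = 0.22657/(1-0.22657) = 0.2929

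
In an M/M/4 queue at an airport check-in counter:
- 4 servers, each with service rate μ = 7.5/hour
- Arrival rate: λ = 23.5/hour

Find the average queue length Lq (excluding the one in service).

Traffic intensity: ρ = λ/(cμ) = 23.5/(4×7.5) = 0.7833
Since ρ = 0.7833 < 1, system is stable.
Offered load a = λ/μ = cρ = 23.5/7.5 = 3.1333
P₀ = [ Σₙ₌₀^3 aⁿ/n! + a^4/(4!(1-ρ)) ]⁻¹
Σ = a^0/0! + a^1/1! + a^2/2! + a^3/3! = 1.0000 + 3.1333 + 4.9089 + 5.1271 = 14.1693
a^4/(4!(1-ρ)) = 96.3888/(24 × 0.216667) = 18.5363
P₀ = 1/(14.1693 + 18.5363) = 0.03058
Lq = P₀·a^4·ρ / (4!(1-ρ)²) = 0.030576 × 96.3888 × 0.78333 / (24 × 0.046944) = 2.0491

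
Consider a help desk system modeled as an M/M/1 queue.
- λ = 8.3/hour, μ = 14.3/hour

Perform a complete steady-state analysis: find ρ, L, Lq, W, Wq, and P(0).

Step 1: ρ = λ/μ = 8.3/14.3 = 0.5804
Step 2: L = λ/(μ-λ) = 8.3/6.00 = 1.3833
Step 3: Lq = λ²/(μ(μ-λ)) = 68.89/(14.3×6.00) = 0.8029
Step 4: W = 1/(μ-λ) = 1/6.00 = 0.166667
Step 5: Wq = λ/(μ(μ-λ)) = 8.3/(14.3×6.00) = 0.09674
Step 6: P(0) = 1-ρ = 0.4196
Verify: L = λW = 8.3×0.166667 = 1.3833 ✔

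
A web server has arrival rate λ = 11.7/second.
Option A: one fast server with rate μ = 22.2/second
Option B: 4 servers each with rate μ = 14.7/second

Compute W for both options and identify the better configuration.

Option A: single server μ = 22.2 (M/M/1)
  ρ_A = 11.7/22.2 = 0.5270
  W_A = 1/(μ-λ) = 1/(22.2-11.7) = 1/10.50 = 0.09524

Option B: 4 servers μ = 14.7 (M/M/4)
  ρ_B = λ/(cμ) = 11.7/(4×14.7) = 0.1990
  Offered load a = λ/μ = cρ = 11.7/14.7 = 0.7959
  P₀ = [ Σₙ₌₀^3 aⁿ/n! + a^4/(4!(1-ρ)) ]⁻¹
  Σ = a^0/0! + a^1/1! + a^2/2! + a^3/3! = 1.0000 + 0.79592 + 0.31674 + 0.084034 = 2.1967
  a^4/(4!(1-ρ)) = 0.4013/(24 × 0.8010) = 0.02087
  P₀ = 1/(2.1967 + 0.02087) = 0.4509
  Lq = P₀·a^4·ρ / (4!(1-ρ)²) = 0.4509 × 0.4013 × 0.1990 / (24 × 0.6416) = 0.002338
  Wq_B = Lq/λ = 0.0023383/11.7 = 0.0001999
  W_B = Wq_B + 1/μ = 0.0001999 + 0.06803 = 0.06823

Since W_B = 0.06823 < W_A = 0.09524, Option B (multiple servers) has the shorter time in system.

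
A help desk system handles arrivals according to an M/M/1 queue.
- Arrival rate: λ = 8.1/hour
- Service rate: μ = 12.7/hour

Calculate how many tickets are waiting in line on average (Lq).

ρ = λ/μ = 8.1/12.7 = 0.6378
For M/M/1: Lq = λ²/(μ(μ-λ))
Lq = 65.61/(12.7 × 4.60)
Lq = 1.1231 tickets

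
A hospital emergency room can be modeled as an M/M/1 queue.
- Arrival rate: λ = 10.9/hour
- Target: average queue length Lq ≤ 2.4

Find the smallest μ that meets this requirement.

For M/M/1: Lq = λ²/(μ(μ-λ))
Need Lq ≤ 2.4, i.e. μ(μ-λ) ≥ λ²/2.4
μ² - 10.9μ - 118.81/2.4 ≥ 0  →  μ² - 10.9μ - 49.50417 ≥ 0
Quadratic formula (positive root): μ = [λ + √(λ² + 4×49.50417)]/2
Discriminant: 118.81 + 4×49.50417 = 316.8267, √316.8267 = 17.7996
μ ≥ (10.9 + 17.7996)/2 = 14.3498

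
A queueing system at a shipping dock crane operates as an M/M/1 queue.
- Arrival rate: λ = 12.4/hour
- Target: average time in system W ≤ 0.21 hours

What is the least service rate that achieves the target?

For M/M/1: W = 1/(μ-λ)
Need W ≤ 0.21, so 1/(μ-λ) ≤ 0.21
μ - λ ≥ 1/0.21 = 4.7619
μ ≥ 12.4 + 4.7619 = 17.1619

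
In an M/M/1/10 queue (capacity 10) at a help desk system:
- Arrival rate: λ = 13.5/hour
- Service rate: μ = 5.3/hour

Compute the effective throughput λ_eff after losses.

ρ = λ/μ = 13.5/5.3 = 2.5472
P₀ = (1-ρ)/(1-ρ^(K+1)) = (1-2.5472)/(1-2.5472^11) = -1.5472/-29287.2556 = 0.00005283
P_K = P₀×ρ^K = 0.000052828 × 2.5472^10 = 0.000052828 × 11498.2159 = 0.6074
λ_eff = λ(1-P_K) = 13.5 × (1 - 0.60743) = 13.5 × 0.39257 = 5.2997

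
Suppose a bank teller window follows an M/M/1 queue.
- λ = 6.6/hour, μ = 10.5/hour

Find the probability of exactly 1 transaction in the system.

ρ = λ/μ = 6.6/10.5 = 0.6286
P(n) = (1-ρ)ρⁿ
P(1) = (1-0.6286) × 0.6286^1
P(1) = 0.3714 × 0.6286
P(1) = 0.2335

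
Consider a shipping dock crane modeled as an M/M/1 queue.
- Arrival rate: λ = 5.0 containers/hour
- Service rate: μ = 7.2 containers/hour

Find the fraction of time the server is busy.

Server utilization: ρ = λ/μ
ρ = 5.0/7.2 = 0.6944
The server is busy 69.44% of the time.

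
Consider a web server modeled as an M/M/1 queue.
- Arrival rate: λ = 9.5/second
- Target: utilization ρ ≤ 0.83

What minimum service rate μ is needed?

ρ = λ/μ, so μ = λ/ρ
μ ≥ 9.5/0.83 = 11.4458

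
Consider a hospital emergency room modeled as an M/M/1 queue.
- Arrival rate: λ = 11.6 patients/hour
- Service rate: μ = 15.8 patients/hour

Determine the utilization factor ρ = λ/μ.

Server utilization: ρ = λ/μ
ρ = 11.6/15.8 = 0.7342
The server is busy 73.42% of the time.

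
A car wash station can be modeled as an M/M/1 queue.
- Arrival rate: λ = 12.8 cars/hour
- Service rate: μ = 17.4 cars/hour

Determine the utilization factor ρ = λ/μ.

Server utilization: ρ = λ/μ
ρ = 12.8/17.4 = 0.7356
The server is busy 73.56% of the time.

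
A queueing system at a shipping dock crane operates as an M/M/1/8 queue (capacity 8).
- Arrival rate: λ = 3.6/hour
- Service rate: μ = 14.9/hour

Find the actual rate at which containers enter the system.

ρ = λ/μ = 3.6/14.9 = 0.24161
P₀ = (1-ρ)/(1-ρ^(K+1)) = (1-0.24161)/(1-0.24161^9) = 0.7584/1.0000 = 0.7584
P_K = P₀×ρ^K = 0.758392 × 0.24161^8 = 0.758392 × 0.0000116123 = 0.000008807
λ_eff = λ(1-P_K) = 3.6 × (1 - 0.000008807) = 3.6 × 1.0000 = 3.6000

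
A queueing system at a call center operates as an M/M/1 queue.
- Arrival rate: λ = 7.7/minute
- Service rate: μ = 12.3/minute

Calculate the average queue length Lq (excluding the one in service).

ρ = λ/μ = 7.7/12.3 = 0.6260
For M/M/1: Lq = λ²/(μ(μ-λ))
Lq = 59.29/(12.3 × 4.60)
Lq = 1.0479 calls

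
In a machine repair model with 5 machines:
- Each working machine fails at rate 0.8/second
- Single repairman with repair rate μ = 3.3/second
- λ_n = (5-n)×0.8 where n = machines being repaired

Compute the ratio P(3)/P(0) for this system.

P(3)/P(0) = ∏_{i=0}^{3-1} λ_i/μ_{i+1}
= (5-0)×0.8/3.3 × (5-1)×0.8/3.3 × (5-2)×0.8/3.3
= 0.8548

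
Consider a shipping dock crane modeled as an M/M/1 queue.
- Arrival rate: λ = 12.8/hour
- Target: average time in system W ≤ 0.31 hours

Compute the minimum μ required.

For M/M/1: W = 1/(μ-λ)
Need W ≤ 0.31, so 1/(μ-λ) ≤ 0.31
μ - λ ≥ 1/0.31 = 3.2258
μ ≥ 12.8 + 3.2258 = 16.0258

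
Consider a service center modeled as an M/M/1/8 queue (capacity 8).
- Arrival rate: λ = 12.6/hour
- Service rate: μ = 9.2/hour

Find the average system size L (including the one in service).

ρ = λ/μ = 12.6/9.2 = 1.36957
P₀ = (1-ρ)/(1-ρ^(K+1)) = (1-1.36957)/(1-1.36957^9) = -0.3696/-15.9535 = 0.02317
P_K = P₀×ρ^K = 0.02317 × 1.36957^8 = 0.02317 × 12.3787 = 0.2868
L = ρ[1 - (K+1)ρ^K + Kρ^(K+1)] / [(1-ρ)(1-ρ^(K+1))]
L = 1.36957 × (1 - 9×12.3787 + 8×16.9535) / ((1 - 1.36957) × (1 - 16.9535)) = 5.8583 customers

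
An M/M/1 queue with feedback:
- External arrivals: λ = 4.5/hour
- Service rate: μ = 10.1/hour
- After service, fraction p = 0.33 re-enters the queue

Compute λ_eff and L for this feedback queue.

Effective arrival rate: λ_eff = λ/(1-p) = 4.5/(1-0.33) = 4.5/0.67 = 6.7164
ρ = λ_eff/μ = 6.7164/10.1 = 0.66499
L = ρ/(1-ρ) = 0.66499/(1-0.66499) = 1.9850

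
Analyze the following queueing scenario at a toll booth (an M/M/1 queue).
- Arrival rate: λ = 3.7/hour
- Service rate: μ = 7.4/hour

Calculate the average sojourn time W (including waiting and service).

First, compute utilization: ρ = λ/μ = 3.7/7.4 = 0.5000
For M/M/1: W = 1/(μ-λ)
W = 1/(7.4-3.7) = 1/3.70
W = 0.2703 hours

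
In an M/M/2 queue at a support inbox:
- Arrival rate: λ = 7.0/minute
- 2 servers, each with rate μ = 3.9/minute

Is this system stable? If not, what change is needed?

Stability requires ρ = λ/(cμ) < 1
ρ = 7.0/(2 × 3.9) = 7.0/7.80 = 0.8974
Since 0.8974 < 1, the system is STABLE.
The servers are busy 89.74% of the time.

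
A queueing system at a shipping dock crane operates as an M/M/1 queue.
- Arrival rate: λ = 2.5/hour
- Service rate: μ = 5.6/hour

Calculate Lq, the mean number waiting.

ρ = λ/μ = 2.5/5.6 = 0.4464
For M/M/1: Lq = λ²/(μ(μ-λ))
Lq = 6.25/(5.6 × 3.10)
Lq = 0.3600 containers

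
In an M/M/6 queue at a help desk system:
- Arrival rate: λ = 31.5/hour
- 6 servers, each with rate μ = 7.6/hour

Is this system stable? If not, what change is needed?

Stability requires ρ = λ/(cμ) < 1
ρ = 31.5/(6 × 7.6) = 31.5/45.60 = 0.6908
Since 0.6908 < 1, the system is STABLE.
The servers are busy 69.08% of the time.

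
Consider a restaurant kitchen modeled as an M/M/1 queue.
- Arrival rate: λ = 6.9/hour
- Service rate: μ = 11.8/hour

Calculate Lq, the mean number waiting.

ρ = λ/μ = 6.9/11.8 = 0.5847
For M/M/1: Lq = λ²/(μ(μ-λ))
Lq = 47.61/(11.8 × 4.90)
Lq = 0.8234 orders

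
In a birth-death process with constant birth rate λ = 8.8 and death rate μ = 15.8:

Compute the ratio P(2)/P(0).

For constant rates: P(n)/P(0) = (λ/μ)^n
P(2)/P(0) = (8.8/15.8)^2 = 0.5570^2 = 0.3102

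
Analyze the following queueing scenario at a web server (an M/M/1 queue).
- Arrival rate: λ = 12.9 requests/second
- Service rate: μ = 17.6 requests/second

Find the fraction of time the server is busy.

Server utilization: ρ = λ/μ
ρ = 12.9/17.6 = 0.7330
The server is busy 73.30% of the time.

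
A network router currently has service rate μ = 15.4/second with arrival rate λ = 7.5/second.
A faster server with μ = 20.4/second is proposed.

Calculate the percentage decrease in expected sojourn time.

System 1: ρ₁ = 7.5/15.4 = 0.4870, W₁ = 1/(15.4-7.5) = 0.12658
System 2: ρ₂ = 7.5/20.4 = 0.3676, W₂ = 1/(20.4-7.5) = 0.077519
Improvement: (W₁-W₂)/W₁ = (0.12658-0.077519)/0.12658 = 38.76%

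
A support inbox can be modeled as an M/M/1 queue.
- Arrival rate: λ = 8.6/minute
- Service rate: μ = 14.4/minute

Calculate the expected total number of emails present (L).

ρ = λ/μ = 8.6/14.4 = 0.5972
For M/M/1: L = λ/(μ-λ)
L = 8.6/(14.4-8.6) = 8.6/5.80
L = 1.4828 emails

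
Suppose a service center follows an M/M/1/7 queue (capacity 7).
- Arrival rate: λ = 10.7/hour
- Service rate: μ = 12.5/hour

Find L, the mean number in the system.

ρ = λ/μ = 10.7/12.5 = 0.8560
P₀ = (1-ρ)/(1-ρ^(K+1)) = (1-0.8560)/(1-0.8560^8) = 0.1440/0.7117 = 0.2023
P_K = P₀×ρ^K = 0.2023 × 0.8560^7 = 0.2023 × 0.3368 = 0.06813
L = ρ[1 - (K+1)ρ^K + Kρ^(K+1)] / [(1-ρ)(1-ρ^(K+1))]
L = 0.8560 × (1 - 8×0.336757 + 7×0.288264) / ((1 - 0.8560) × (1 - 0.288264)) = 2.7043 customers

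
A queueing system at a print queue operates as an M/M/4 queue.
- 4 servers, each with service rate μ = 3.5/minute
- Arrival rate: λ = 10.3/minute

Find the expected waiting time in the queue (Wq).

Traffic intensity: ρ = λ/(cμ) = 10.3/(4×3.5) = 0.7357
Since ρ = 0.7357 < 1, system is stable.
Offered load a = λ/μ = cρ = 10.3/3.5 = 2.9429
P₀ = [ Σₙ₌₀^3 aⁿ/n! + a^4/(4!(1-ρ)) ]⁻¹
Σ = a^0/0! + a^1/1! + a^2/2! + a^3/3! = 1.0000 + 2.9429 + 4.3302 + 4.2477 = 12.5208
a^4/(4!(1-ρ)) = 75.0027/(24 × 0.264286) = 11.8247
P₀ = 1/(12.5208 + 11.8247) = 0.04108
Lq = P₀·a^4·ρ / (4!(1-ρ)²) = 0.041075 × 75.0027 × 0.73571 / (24 × 0.069847) = 1.3521
Wq = Lq/λ = 1.3521/10.3 = 0.1313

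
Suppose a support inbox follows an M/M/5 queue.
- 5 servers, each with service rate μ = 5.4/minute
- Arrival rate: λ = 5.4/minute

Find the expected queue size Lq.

Traffic intensity: ρ = λ/(cμ) = 5.4/(5×5.4) = 0.2000
Since ρ = 0.2000 < 1, system is stable.
Offered load a = λ/μ = cρ = 5.4/5.4 = 1.0000
P₀ = [ Σₙ₌₀^4 aⁿ/n! + a^5/(5!(1-ρ)) ]⁻¹
Σ = a^0/0! + a^1/1! + a^2/2! + a^3/3! + a^4/4! = 1.0000 + 1.0000 + 0.50000 + 0.16667 + 0.041667 = 2.7083
a^5/(5!(1-ρ)) = 1.0000/(120 × 0.8000) = 0.01042
P₀ = 1/(2.7083 + 0.01042) = 0.3678
Lq = P₀·a^5·ρ / (5!(1-ρ)²) = 0.36782 × 1.0000 × 0.20000 / (120 × 0.64000) = 0.0009579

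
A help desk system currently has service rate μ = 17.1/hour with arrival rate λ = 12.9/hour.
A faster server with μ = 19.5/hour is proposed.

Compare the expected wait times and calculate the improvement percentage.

System 1: ρ₁ = 12.9/17.1 = 0.7544, W₁ = 1/(17.1-12.9) = 0.23810
System 2: ρ₂ = 12.9/19.5 = 0.6615, W₂ = 1/(19.5-12.9) = 0.15152
Improvement: (W₁-W₂)/W₁ = (0.23810-0.15152)/0.23810 = 36.36%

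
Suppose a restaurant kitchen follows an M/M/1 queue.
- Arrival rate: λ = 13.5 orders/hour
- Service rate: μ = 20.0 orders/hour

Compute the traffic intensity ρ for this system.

Server utilization: ρ = λ/μ
ρ = 13.5/20.0 = 0.6750
The server is busy 67.50% of the time.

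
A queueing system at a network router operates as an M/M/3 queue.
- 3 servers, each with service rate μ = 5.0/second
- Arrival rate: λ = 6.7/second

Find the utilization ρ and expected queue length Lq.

Traffic intensity: ρ = λ/(cμ) = 6.7/(3×5.0) = 0.4467
Since ρ = 0.4467 < 1, system is stable.
Offered load a = λ/μ = cρ = 6.7/5.0 = 1.3400
P₀ = [ Σₙ₌₀^2 aⁿ/n! + a^3/(3!(1-ρ)) ]⁻¹
Σ = a^0/0! + a^1/1! + a^2/2! = 1.0000 + 1.3400 + 0.8978 = 3.2378
a^3/(3!(1-ρ)) = 2.4061/(6 × 0.55333) = 0.7247
P₀ = 1/(3.2378 + 0.7247) = 0.2524
Lq = P₀·a^3·ρ / (3!(1-ρ)²) = 0.25236 × 2.4061 × 0.44667 / (6 × 0.30618) = 0.1476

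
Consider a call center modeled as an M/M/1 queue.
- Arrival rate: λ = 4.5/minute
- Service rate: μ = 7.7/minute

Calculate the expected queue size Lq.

ρ = λ/μ = 4.5/7.7 = 0.5844
For M/M/1: Lq = λ²/(μ(μ-λ))
Lq = 20.25/(7.7 × 3.20)
Lq = 0.8218 calls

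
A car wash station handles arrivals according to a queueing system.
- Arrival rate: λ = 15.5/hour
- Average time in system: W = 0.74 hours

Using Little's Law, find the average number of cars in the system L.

Little's Law: L = λW
L = 15.5 × 0.74 = 11.4700 cars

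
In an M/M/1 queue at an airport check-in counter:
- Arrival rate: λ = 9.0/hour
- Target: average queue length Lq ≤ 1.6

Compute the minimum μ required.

For M/M/1: Lq = λ²/(μ(μ-λ))
Need Lq ≤ 1.6, i.e. μ(μ-λ) ≥ λ²/1.6
μ² - 9.0μ - 81.00/1.6 ≥ 0  →  μ² - 9.0μ - 50.6250 ≥ 0
Quadratic formula (positive root): μ = [λ + √(λ² + 4×50.6250)]/2
Discriminant: 81.00 + 4×50.6250 = 283.5000, √283.5000 = 16.8375
μ ≥ (9.0 + 16.8375)/2 = 12.9187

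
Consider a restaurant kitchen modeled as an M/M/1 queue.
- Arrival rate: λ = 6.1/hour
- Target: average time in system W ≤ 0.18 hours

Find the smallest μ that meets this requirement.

For M/M/1: W = 1/(μ-λ)
Need W ≤ 0.18, so 1/(μ-λ) ≤ 0.18
μ - λ ≥ 1/0.18 = 5.5556
μ ≥ 6.1 + 5.5556 = 11.6556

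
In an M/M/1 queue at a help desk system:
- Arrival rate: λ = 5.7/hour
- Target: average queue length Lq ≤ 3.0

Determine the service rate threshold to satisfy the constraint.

For M/M/1: Lq = λ²/(μ(μ-λ))
Need Lq ≤ 3.0, i.e. μ(μ-λ) ≥ λ²/3.0
μ² - 5.7μ - 32.49/3.0 ≥ 0  →  μ² - 5.7μ - 10.8300 ≥ 0
Quadratic formula (positive root): μ = [λ + √(λ² + 4×10.8300)]/2
Discriminant: 32.49 + 4×10.8300 = 75.8100, √75.8100 = 8.70689
μ ≥ (5.7 + 8.70689)/2 = 7.2034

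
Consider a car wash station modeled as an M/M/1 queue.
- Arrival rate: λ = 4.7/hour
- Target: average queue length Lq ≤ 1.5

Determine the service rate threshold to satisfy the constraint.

For M/M/1: Lq = λ²/(μ(μ-λ))
Need Lq ≤ 1.5, i.e. μ(μ-λ) ≥ λ²/1.5
μ² - 4.7μ - 22.09/1.5 ≥ 0  →  μ² - 4.7μ - 14.72667 ≥ 0
Quadratic formula (positive root): μ = [λ + √(λ² + 4×14.72667)]/2
Discriminant: 22.09 + 4×14.72667 = 80.9967, √80.9967 = 8.9998
μ ≥ (4.7 + 8.9998)/2 = 6.8499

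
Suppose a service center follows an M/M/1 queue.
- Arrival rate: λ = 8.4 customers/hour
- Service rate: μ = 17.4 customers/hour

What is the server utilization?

Server utilization: ρ = λ/μ
ρ = 8.4/17.4 = 0.4828
The server is busy 48.28% of the time.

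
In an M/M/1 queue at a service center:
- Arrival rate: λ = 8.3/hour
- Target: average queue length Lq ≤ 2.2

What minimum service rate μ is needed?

For M/M/1: Lq = λ²/(μ(μ-λ))
Need Lq ≤ 2.2, i.e. μ(μ-λ) ≥ λ²/2.2
μ² - 8.3μ - 68.89/2.2 ≥ 0  →  μ² - 8.3μ - 31.313636 ≥ 0
Quadratic formula (positive root): μ = [λ + √(λ² + 4×31.313636)]/2
Discriminant: 68.89 + 4×31.313636 = 194.1445, √194.1445 = 13.9336
μ ≥ (8.3 + 13.9336)/2 = 11.1168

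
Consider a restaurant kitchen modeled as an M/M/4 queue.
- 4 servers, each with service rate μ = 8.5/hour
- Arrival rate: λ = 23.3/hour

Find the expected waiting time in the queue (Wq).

Traffic intensity: ρ = λ/(cμ) = 23.3/(4×8.5) = 0.6853
Since ρ = 0.6853 < 1, system is stable.
Offered load a = λ/μ = cρ = 23.3/8.5 = 2.7412
P₀ = [ Σₙ₌₀^3 aⁿ/n! + a^4/(4!(1-ρ)) ]⁻¹
Σ = a^0/0! + a^1/1! + a^2/2! + a^3/3! = 1.0000 + 2.7412 + 3.7570 + 3.4329 = 10.9311
a^4/(4!(1-ρ)) = 56.4609/(24 × 0.314706) = 7.4754
P₀ = 1/(10.9311 + 7.4754) = 0.05433
Lq = P₀·a^4·ρ / (4!(1-ρ)²) = 0.05433 × 56.4609 × 0.6853 / (24 × 0.09904) = 0.8844
Wq = Lq/λ = 0.8844/23.3 = 0.03796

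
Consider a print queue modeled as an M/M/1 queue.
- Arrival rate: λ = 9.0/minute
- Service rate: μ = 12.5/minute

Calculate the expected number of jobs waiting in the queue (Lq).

ρ = λ/μ = 9.0/12.5 = 0.7200
For M/M/1: Lq = λ²/(μ(μ-λ))
Lq = 81.00/(12.5 × 3.50)
Lq = 1.8514 jobs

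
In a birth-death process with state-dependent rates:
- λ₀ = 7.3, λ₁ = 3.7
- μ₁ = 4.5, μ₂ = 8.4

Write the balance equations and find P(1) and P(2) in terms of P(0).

Balance equations:
State 0: λ₀P₀ = μ₁P₁ → P₁ = (λ₀/μ₁)P₀ = (7.3/4.5)P₀ = 1.6222P₀
State 1: P₂ = (λ₀λ₁)/(μ₁μ₂)P₀ = (7.3×3.7)/(4.5×8.4)P₀ = 0.7146P₀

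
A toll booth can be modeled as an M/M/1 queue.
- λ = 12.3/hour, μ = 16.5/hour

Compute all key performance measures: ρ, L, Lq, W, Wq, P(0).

Step 1: ρ = λ/μ = 12.3/16.5 = 0.7455
Step 2: L = λ/(μ-λ) = 12.3/4.20 = 2.9286
Step 3: Lq = λ²/(μ(μ-λ)) = 151.29/(16.5×4.20) = 2.1831
Step 4: W = 1/(μ-λ) = 1/4.20 = 0.2381
Step 5: Wq = λ/(μ(μ-λ)) = 12.3/(16.5×4.20) = 0.1775
Step 6: P(0) = 1-ρ = 0.2545
Verify: L = λW = 12.3×0.2381 = 2.9286 ✔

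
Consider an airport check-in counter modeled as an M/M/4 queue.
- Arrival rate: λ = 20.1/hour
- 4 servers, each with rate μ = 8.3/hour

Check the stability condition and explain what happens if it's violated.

Stability requires ρ = λ/(cμ) < 1
ρ = 20.1/(4 × 8.3) = 20.1/33.20 = 0.6054
Since 0.6054 < 1, the system is STABLE.
The servers are busy 60.54% of the time.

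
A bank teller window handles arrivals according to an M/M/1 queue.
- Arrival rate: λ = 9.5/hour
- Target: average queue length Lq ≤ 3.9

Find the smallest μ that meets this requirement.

For M/M/1: Lq = λ²/(μ(μ-λ))
Need Lq ≤ 3.9, i.e. μ(μ-λ) ≥ λ²/3.9
μ² - 9.5μ - 90.25/3.9 ≥ 0  →  μ² - 9.5μ - 23.14103 ≥ 0
Quadratic formula (positive root): μ = [λ + √(λ² + 4×23.14103)]/2
Discriminant: 90.25 + 4×23.14103 = 182.8141, √182.8141 = 13.5209
μ ≥ (9.5 + 13.5209)/2 = 11.5104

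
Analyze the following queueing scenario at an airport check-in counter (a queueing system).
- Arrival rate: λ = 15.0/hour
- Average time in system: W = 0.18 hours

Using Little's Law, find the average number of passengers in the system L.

Little's Law: L = λW
L = 15.0 × 0.18 = 2.7000 passengers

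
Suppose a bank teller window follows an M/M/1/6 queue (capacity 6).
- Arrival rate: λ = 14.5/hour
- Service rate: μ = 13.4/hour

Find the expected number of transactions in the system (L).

ρ = λ/μ = 14.5/13.4 = 1.0821
P₀ = (1-ρ)/(1-ρ^(K+1)) = (1-1.0821)/(1-1.0821^7) = -0.08210/-0.7373 = 0.1114
P_K = P₀×ρ^K = 0.11135 × 1.0821^6 = 0.11135 × 1.6055 = 0.1788
L = ρ[1 - (K+1)ρ^K + Kρ^(K+1)] / [(1-ρ)(1-ρ^(K+1))]
L = 1.0821 × (1 - 7×1.60548 + 6×1.73729) / ((1 - 1.0821) × (1 - 1.73729)) = 3.3140 transactions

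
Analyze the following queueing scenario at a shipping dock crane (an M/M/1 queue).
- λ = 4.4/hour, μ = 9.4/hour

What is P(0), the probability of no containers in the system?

ρ = λ/μ = 4.4/9.4 = 0.4681
P(0) = 1 - ρ = 1 - 0.4681 = 0.5319
The server is idle 53.19% of the time.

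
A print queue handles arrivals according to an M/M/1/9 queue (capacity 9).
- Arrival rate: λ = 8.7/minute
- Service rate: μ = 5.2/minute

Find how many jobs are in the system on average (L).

ρ = λ/μ = 8.7/5.2 = 1.67308
P₀ = (1-ρ)/(1-ρ^(K+1)) = (1-1.67308)/(1-1.67308^10) = -0.67308/-170.8569 = 0.003939
P_K = P₀×ρ^K = 0.0039394 × 1.67308^9 = 0.0039394 × 102.7189 = 0.4047
L = ρ[1 - (K+1)ρ^K + Kρ^(K+1)] / [(1-ρ)(1-ρ^(K+1))]
L = 1.67308 × (1 - 10×102.7189 + 9×171.8569) / ((1 - 1.67308) × (1 - 171.8569)) = 7.5728 jobs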